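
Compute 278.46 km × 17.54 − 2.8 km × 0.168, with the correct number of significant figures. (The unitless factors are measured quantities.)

278.46 × 17.54 = 4884.1884 → 4884 km (4 s.f., last digit at the 10^0 place).
2.8 × 0.168 = 0.4704 → 0.47 km (2 s.f., last digit at the 10^-2 place).
Difference: 4883.718 km; keep the coarser place, 10^0.
Result: 4884 km.

4884 km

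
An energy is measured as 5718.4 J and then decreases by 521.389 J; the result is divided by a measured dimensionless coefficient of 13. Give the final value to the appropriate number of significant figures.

5718.4 J − 521.389 J = 5197.011 J; the difference is limited to 1 decimal place (5 s.f.).
Carrying full precision, 5197.011 ÷ 13 = 399.770076923… J; 13 has 2 s.f., so the result keeps min(5, 2) = 2 s.f.
Rounded to 2 significant figures: 4.0 × 10² J.

4.0 × 10² J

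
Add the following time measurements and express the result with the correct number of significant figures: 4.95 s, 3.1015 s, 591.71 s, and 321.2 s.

4.95 s + 3.1015 s + 591.71 s + 321.2 s = 920.9615 s.
Addition/subtraction keeps the fewest decimal places: 4.95 → 2 decimal places, 3.1015 → 4 decimal places, 591.71 → 2 decimal places, 321.2 → 1 decimal place; limit is 1.
Rounded to 1 decimal place: 921.0 s.

921.0 s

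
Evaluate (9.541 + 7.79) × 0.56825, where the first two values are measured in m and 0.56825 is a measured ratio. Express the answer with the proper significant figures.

9.541 m + 7.79 m = 17.331 m; the sum is limited to 2 decimal places (4 s.f.).
Carrying full precision, 17.331 × 0.56825 = 9.84834075 m; 0.56825 has 5 s.f., so the result keeps min(4, 5) = 4 s.f.
Rounded to 4 significant figures: 9.848 m.

9.848 m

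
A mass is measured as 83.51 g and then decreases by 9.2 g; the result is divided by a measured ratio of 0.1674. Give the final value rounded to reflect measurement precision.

83.51 g − 9.2 g = 74.31 g; the difference is limited to 1 decimal place (3 s.f.).
Carrying full precision, 74.31 ÷ 0.1674 = 443.906810036… g; 0.1674 has 4 s.f., so the result keeps min(3, 4) = 3 s.f.
Rounded to 3 significant figures: 4.44 × 10^2 g.

4.44 × 10^2 g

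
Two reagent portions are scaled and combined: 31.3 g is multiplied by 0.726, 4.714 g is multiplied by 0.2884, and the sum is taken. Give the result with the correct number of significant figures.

31.3 × 0.726 = 22.7238 → 22.7 g (3 s.f., last digit at the 10^-1 place).
4.714 × 0.2884 = 1.3595176 → 1.360 g (4 s.f., last digit at the 10^-3 place).
Sum: 24.0833176 g; keep the coarser place, 10^-1.
Result: 24.1 g.

24.1 g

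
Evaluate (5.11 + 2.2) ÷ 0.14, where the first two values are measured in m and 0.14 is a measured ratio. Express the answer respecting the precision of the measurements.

52 m

5.11 m + 2.2 m = 7.31 m; the sum is limited to 1 decimal place (2 s.f.).
Carrying full precision, 7.31 ÷ 0.14 = 52.2142857143… m; 0.14 has 2 s.f., so the result keeps min(2, 2) = 2 s.f.
Rounded to 2 significant figures: 52 m.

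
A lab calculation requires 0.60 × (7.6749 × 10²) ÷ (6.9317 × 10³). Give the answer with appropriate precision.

0.60 × (7.6749 × 10²) ÷ (6.9317 × 10³) = 0.0664330539406…
Multiplication/division keeps the fewest significant figures: 0.60 → 2 s.f., 7.6749 × 10² → 5 s.f., 6.9317 × 10³ → 5 s.f.; limit is 2.
Rounded to 2 significant figures: 0.066.

0.066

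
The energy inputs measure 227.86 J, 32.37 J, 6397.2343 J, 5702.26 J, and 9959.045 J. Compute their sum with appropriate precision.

227.86 J + 32.37 J + 6397.2343 J + 5702.26 J + 9959.045 J = 22318.7693 J.
Addition/subtraction keeps the fewest decimal places: 227.86 → 2 decimal places, 32.37 → 2 decimal places, 6397.2343 → 4 decimal places, 5702.26 → 2 decimal places, 9959.045 → 3 decimal places; limit is 2.
Rounded to 2 decimal places: 22318.77 J.

22318.77 J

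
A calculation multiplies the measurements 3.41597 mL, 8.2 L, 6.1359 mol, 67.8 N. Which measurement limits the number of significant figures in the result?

3.41597 mL → 6 s.f.; 8.2 L → 2 s.f.; 6.1359 mol → 5 s.f.; 67.8 N → 3 s.f.
The fewest is 2 significant figures, from 8.2 L.

8.2 L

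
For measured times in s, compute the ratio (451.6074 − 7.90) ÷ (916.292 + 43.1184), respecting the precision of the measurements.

451.6074 − 7.90 = 443.7074, limited to 2 d.p. → 5 s.f.; 916.292 + 43.1184 = 959.4104, limited to 3 d.p. → 6 s.f.
Carrying full precision, 443.7074 ÷ 959.4104 = 0.462479247671…; keep min(5, 6) = 5 s.f.
Rounded to 5 significant figures: 0.46248.

0.46248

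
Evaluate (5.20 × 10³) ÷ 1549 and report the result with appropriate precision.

3.36

(5.20 × 10³) ÷ 1549 = 3.35700451904…
Multiplication/division keeps the fewest significant figures: 5.20 × 10³ → 3 s.f., 1549 → 4 s.f.; limit is 3.
Rounded to 3 significant figures: 3.36.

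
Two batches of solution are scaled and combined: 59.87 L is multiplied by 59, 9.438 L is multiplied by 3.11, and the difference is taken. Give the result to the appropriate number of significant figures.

59.87 × 59 = 3532.33 → 3.5 × 10³ L (2 s.f., last digit at the 10^2 place).
9.438 × 3.11 = 29.35218 → 29.4 L (3 s.f., last digit at the 10^-1 place).
Difference: 3502.97782 L; keep the coarser place, 10^2.
Result: 3.5 × 10³ L.

3.5 × 10³ L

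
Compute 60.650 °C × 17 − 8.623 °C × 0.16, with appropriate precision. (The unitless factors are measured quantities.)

1.0 × 10^3 °C

60.650 × 17 = 1031.05 → 1.0 × 10^3 °C (2 s.f., last digit at the 10^2 place).
8.623 × 0.16 = 1.37968 → 1.4 °C (2 s.f., last digit at the 10^-1 place).
Difference: 1029.67032 °C; keep the coarser place, 10^2.
Result: 1.0 × 10^3 °C.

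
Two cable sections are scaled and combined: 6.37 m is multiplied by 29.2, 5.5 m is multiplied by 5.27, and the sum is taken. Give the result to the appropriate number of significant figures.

215 m

6.37 × 29.2 = 186.004 → 186 m (3 s.f., last digit at the 10^0 place).
5.5 × 5.27 = 28.985 → 29 m (2 s.f., last digit at the 10^0 place).
Sum: 214.989 m; keep the coarser place, 10^0.
Result: 215 m.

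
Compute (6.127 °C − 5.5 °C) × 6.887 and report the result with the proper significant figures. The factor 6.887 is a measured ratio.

6.127 °C − 5.5 °C = 0.627 °C; the difference is limited to 1 decimal place (1 s.f.).
Carrying full precision, 0.627 × 6.887 = 4.318149 °C; 6.887 has 4 s.f., so the result keeps min(1, 4) = 1 s.f.
Rounded to 1 significant figure: 4 °C.

4 °C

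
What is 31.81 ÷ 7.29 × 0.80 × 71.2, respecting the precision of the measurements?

31.81 ÷ 7.29 × 0.80 × 71.2 = 248.545624143…
Multiplication/division keeps the fewest significant figures: 31.81 → 4 s.f., 7.29 → 3 s.f., 0.80 → 2 s.f., 71.2 → 3 s.f.; limit is 2.
Rounded to 2 significant figures: 2.5 × 10².

2.5 × 10²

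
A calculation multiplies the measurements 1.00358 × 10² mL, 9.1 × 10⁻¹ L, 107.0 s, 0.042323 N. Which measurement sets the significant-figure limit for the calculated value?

9.1 × 10⁻¹ L

1.00358 × 10² mL → 6 s.f.; 9.1 × 10⁻¹ L → 2 s.f.; 107.0 s → 4 s.f.; 0.042323 N → 5 s.f.
The fewest is 2 significant figures, from 9.1 × 10⁻¹ L.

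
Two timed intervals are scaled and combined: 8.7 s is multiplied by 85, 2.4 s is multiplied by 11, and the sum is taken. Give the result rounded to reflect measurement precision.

8.7 × 85 = 739.5 → 7.4 × 10^2 s (2 s.f., last digit at the 10^1 place).
2.4 × 11 = 26.4 → 26 s (2 s.f., last digit at the 10^0 place).
Sum: 765.9 s; keep the coarser place, 10^1.
Result: 7.7 × 10^2 s.

7.7 × 10^2 s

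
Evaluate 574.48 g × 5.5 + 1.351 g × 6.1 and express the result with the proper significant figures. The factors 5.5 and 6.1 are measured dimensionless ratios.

574.48 × 5.5 = 3159.64 → 3.2 × 10^3 g (2 s.f., last digit at the 10^2 place).
1.351 × 6.1 = 8.2411 → 8.2 g (2 s.f., last digit at the 10^-1 place).
Sum: 3167.8811 g; keep the coarser place, 10^2.
Result: 3.2 × 10^3 g.

3.2 × 10^3 g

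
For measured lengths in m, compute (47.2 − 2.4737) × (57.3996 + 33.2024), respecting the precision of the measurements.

47.2 − 2.4737 = 44.7263, limited to 1 d.p. → 3 s.f.; 57.3996 + 33.2024 = 90.6020, limited to 4 d.p. → 6 s.f.
Carrying full precision, 44.7263 × 90.6020 = 4052.2922326; keep min(3, 6) = 3 s.f.
Rounded to 3 significant figures: 4.05 × 10^3 m².

4.05 × 10^3 m²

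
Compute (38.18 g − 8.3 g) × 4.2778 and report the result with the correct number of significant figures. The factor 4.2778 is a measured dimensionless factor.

1.28 × 10² g

38.18 g − 8.3 g = 29.88 g; the difference is limited to 1 decimal place (3 s.f.).
Carrying full precision, 29.88 × 4.2778 = 127.820664 g; 4.2778 has 5 s.f., so the result keeps min(3, 5) = 3 s.f.
Rounded to 3 significant figures: 1.28 × 10² g.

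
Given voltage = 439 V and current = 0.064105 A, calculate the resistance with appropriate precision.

resistance = 439 V ÷ 0.064105 A = 6848.13977069… Ω.
439 has 3 significant figures; 0.064105 has 5.
Division/multiplication keeps the fewest: 3 significant figures.
Rounded: 6.85 × 10^3 Ω.

6.85 × 10^3 Ω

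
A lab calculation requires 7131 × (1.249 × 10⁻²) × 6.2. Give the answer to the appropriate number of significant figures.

5.5 × 10²

7131 × (1.249 × 10⁻²) × 6.2 = 552.210378
Multiplication/division keeps the fewest significant figures: 7131 → 4 s.f., 1.249 × 10⁻² → 4 s.f., 6.2 → 2 s.f.; limit is 2.
Rounded to 2 significant figures: 5.5 × 10².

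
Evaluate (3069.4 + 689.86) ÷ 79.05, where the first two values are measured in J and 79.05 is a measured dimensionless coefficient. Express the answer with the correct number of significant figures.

3069.4 J + 689.86 J = 3759.26 J; the sum is limited to 1 decimal place (5 s.f.).
Carrying full precision, 3759.26 ÷ 79.05 = 47.5554712207… J; 79.05 has 4 s.f., so the result keeps min(5, 4) = 4 s.f.
Rounded to 4 significant figures: 47.56 J.

47.56 J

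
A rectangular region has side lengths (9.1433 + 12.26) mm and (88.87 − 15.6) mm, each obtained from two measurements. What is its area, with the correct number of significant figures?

9.1433 + 12.26 = 21.4033, limited to 2 d.p. → 4 s.f.; 88.87 − 15.6 = 73.27, limited to 1 d.p. → 3 s.f.
Carrying full precision, 21.4033 × 73.27 = 1568.219791; keep min(4, 3) = 3 s.f.
Rounded to 3 significant figures: 1.57 × 10³ mm².

1.57 × 10³ mm²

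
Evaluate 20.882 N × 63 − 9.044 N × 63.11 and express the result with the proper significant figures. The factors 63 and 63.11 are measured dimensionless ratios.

20.882 × 63 = 1315.566 → 1.3 × 10^3 N (2 s.f., last digit at the 10^2 place).
9.044 × 63.11 = 570.76684 → 570.8 N (4 s.f., last digit at the 10^-1 place).
Difference: 744.79916 N; keep the coarser place, 10^2.
Result: 7 × 10^2 N.

7 × 10^2 N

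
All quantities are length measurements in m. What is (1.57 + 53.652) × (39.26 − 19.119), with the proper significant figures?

1112 m²

1.57 + 53.652 = 55.222, limited to 2 d.p. → 4 s.f.; 39.26 − 19.119 = 20.141, limited to 2 d.p. → 4 s.f.
Carrying full precision, 55.222 × 20.141 = 1112.226302; keep min(4, 4) = 4 s.f.
Rounded to 4 significant figures: 1112 m².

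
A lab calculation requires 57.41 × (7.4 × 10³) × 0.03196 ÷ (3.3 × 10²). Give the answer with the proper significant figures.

57.41 × (7.4 × 10³) × 0.03196 ÷ (3.3 × 10²) = 41.1445292121…
Multiplication/division keeps the fewest significant figures: 57.41 → 4 s.f., 7.4 × 10³ → 2 s.f., 0.03196 → 4 s.f., 3.3 × 10² → 2 s.f.; limit is 2.
Rounded to 2 significant figures: 41.

41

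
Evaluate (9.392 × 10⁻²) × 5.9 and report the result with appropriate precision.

(9.392 × 10⁻²) × 5.9 = 0.554128
Multiplication/division keeps the fewest significant figures: 9.392 × 10⁻² → 4 s.f., 5.9 → 2 s.f.; limit is 2.
Rounded to 2 significant figures: 0.55.

0.55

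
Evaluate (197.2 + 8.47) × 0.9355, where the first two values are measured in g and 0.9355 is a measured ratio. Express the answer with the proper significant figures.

197.2 g + 8.47 g = 205.67 g; the sum is limited to 1 decimal place (4 s.f.).
Carrying full precision, 205.67 × 0.9355 = 192.404285 g; 0.9355 has 4 s.f., so the result keeps min(4, 4) = 4 s.f.
Rounded to 4 significant figures: 1.924 × 10² g.

1.924 × 10² g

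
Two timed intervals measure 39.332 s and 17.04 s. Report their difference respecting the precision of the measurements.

22.29 s

39.332 s − 17.04 s = 22.292 s.
Addition/subtraction keeps the fewest decimal places: 39.332 → 3 decimal places, 17.04 → 2 decimal places; limit is 2.
Rounded to 2 decimal places: 22.29 s.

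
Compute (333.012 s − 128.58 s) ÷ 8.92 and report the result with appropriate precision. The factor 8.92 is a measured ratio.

22.9 s

333.012 s − 128.58 s = 204.432 s; the difference is limited to 2 decimal places (5 s.f.).
Carrying full precision, 204.432 ÷ 8.92 = 22.9183856502… s; 8.92 has 3 s.f., so the result keeps min(5, 3) = 3 s.f.
Rounded to 3 significant figures: 22.9 s.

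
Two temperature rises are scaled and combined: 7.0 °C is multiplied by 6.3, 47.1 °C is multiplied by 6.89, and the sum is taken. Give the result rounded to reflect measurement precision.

7.0 × 6.3 = 44.1 → 44 °C (2 s.f., last digit at the 10^0 place).
47.1 × 6.89 = 324.519 → 3.25 × 10² °C (3 s.f., last digit at the 10^0 place).
Sum: 368.619 °C; keep the coarser place, 10^0.
Result: 369 °C.

369 °C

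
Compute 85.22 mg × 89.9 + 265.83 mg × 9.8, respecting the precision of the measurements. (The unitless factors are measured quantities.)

1.03 × 10⁴ mg

85.22 × 89.9 = 7661.278 → 7.66 × 10³ mg (3 s.f., last digit at the 10^1 place).
265.83 × 9.8 = 2605.134 → 2.6 × 10³ mg (2 s.f., last digit at the 10^2 place).
Sum: 10266.412 mg; keep the coarser place, 10^2.
Result: 1.03 × 10⁴ mg.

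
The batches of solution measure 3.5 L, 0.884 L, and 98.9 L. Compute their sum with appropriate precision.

103.3 L

3.5 L + 0.884 L + 98.9 L = 103.284 L.
Addition/subtraction keeps the fewest decimal places: 3.5 → 1 decimal place, 0.884 → 3 decimal places, 98.9 → 1 decimal place; limit is 1.
Rounded to 1 decimal place: 103.3 L.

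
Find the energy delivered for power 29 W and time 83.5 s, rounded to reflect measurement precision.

energy delivered = 29 W × 83.5 s = 2421.5 J.
29 has 2 significant figures; 83.5 has 3.
Division/multiplication keeps the fewest: 2 significant figures.
Rounded: 2.4 × 10^3 J.

2.4 × 10^3 J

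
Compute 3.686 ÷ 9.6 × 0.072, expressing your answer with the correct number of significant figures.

0.028

3.686 ÷ 9.6 × 0.072 = 0.027645
Multiplication/division keeps the fewest significant figures: 3.686 → 4 s.f., 9.6 → 2 s.f., 0.072 → 2 s.f.; limit is 2.
Rounded to 2 significant figures: 0.028.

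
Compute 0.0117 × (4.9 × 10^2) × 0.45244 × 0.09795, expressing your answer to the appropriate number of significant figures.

0.25

0.0117 × (4.9 × 10^2) × 0.45244 × 0.09795 = 0.254066483034
Multiplication/division keeps the fewest significant figures: 0.0117 → 3 s.f., 4.9 × 10^2 → 2 s.f., 0.45244 → 5 s.f., 0.09795 → 4 s.f.; limit is 2.
Rounded to 2 significant figures: 0.25.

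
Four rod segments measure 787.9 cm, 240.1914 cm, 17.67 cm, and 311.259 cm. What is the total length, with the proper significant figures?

1357.0 cm

787.9 cm + 240.1914 cm + 17.67 cm + 311.259 cm = 1357.0204 cm.
Addition/subtraction keeps the fewest decimal places: 787.9 → 1 decimal place, 240.1914 → 4 decimal places, 17.67 → 2 decimal places, 311.259 → 3 decimal places; limit is 1.
Rounded to 1 decimal place: 1357.0 cm.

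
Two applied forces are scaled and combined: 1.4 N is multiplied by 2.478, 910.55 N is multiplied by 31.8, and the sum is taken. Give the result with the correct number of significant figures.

1.4 × 2.478 = 3.4692 → 3.5 N (2 s.f., last digit at the 10^-1 place).
910.55 × 31.8 = 28955.49 → 2.90 × 10^4 N (3 s.f., last digit at the 10^2 place).
Sum: 28958.9592 N; keep the coarser place, 10^2.
Result: 2.90 × 10^4 N.

2.90 × 10^4 N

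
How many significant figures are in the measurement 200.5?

200.5: zeros between nonzero digits are significant.

4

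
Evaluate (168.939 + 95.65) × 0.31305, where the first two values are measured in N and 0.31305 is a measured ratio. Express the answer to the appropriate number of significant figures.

82.830 N

168.939 N + 95.65 N = 264.589 N; the sum is limited to 2 decimal places (5 s.f.).
Carrying full precision, 264.589 × 0.31305 = 82.82958645 N; 0.31305 has 5 s.f., so the result keeps min(5, 5) = 5 s.f.
Rounded to 5 significant figures: 82.830 N.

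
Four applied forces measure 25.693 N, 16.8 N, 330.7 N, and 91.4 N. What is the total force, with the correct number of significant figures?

464.6 N

25.693 N + 16.8 N + 330.7 N + 91.4 N = 464.593 N.
Addition/subtraction keeps the fewest decimal places: 25.693 → 3 decimal places, 16.8 → 1 decimal place, 330.7 → 1 decimal place, 91.4 → 1 decimal place; limit is 1.
Rounded to 1 decimal place: 464.6 N.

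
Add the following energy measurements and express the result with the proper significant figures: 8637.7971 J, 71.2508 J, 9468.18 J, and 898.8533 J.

8637.7971 J + 71.2508 J + 9468.18 J + 898.8533 J = 19076.0812 J.
Addition/subtraction keeps the fewest decimal places: 8637.7971 → 4 decimal places, 71.2508 → 4 decimal places, 9468.18 → 2 decimal places, 898.8533 → 4 decimal places; limit is 2.
Rounded to 2 decimal places: 19076.08 J.

19076.08 J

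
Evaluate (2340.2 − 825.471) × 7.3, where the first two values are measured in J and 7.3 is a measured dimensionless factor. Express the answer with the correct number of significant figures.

2340.2 J − 825.471 J = 1514.729 J; the difference is limited to 1 decimal place (5 s.f.).
Carrying full precision, 1514.729 × 7.3 = 11057.5217 J; 7.3 has 2 s.f., so the result keeps min(5, 2) = 2 s.f.
Rounded to 2 significant figures: 1.1 × 10^4 J.

1.1 × 10^4 J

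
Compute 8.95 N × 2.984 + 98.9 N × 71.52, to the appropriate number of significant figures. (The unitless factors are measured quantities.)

8.95 × 2.984 = 26.7068 → 26.7 N (3 s.f., last digit at the 10^-1 place).
98.9 × 71.52 = 7073.328 → 7.07 × 10³ N (3 s.f., last digit at the 10^1 place).
Sum: 7100.0348 N; keep the coarser place, 10^1.
Result: 7.10 × 10³ N.

7.10 × 10³ N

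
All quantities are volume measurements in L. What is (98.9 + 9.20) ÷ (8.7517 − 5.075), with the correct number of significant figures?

98.9 + 9.20 = 108.10, limited to 1 d.p. → 4 s.f.; 8.7517 − 5.075 = 3.6767, limited to 3 d.p. → 4 s.f.
Carrying full precision, 108.10 ÷ 3.6767 = 29.4013653548…; keep min(4, 4) = 4 s.f.
Rounded to 4 significant figures: 29.40.

29.40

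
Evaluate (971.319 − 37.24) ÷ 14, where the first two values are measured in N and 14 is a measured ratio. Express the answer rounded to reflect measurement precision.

67 N

971.319 N − 37.24 N = 934.079 N; the difference is limited to 2 decimal places (5 s.f.).
Carrying full precision, 934.079 ÷ 14 = 66.7199285714… N; 14 has 2 s.f., so the result keeps min(5, 2) = 2 s.f.
Rounded to 2 significant figures: 67 N.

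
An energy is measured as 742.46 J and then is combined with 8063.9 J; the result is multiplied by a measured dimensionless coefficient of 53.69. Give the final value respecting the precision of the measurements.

4.728 × 10⁵ J

742.46 J + 8063.9 J = 8806.36 J; the sum is limited to 1 decimal place (5 s.f.).
Carrying full precision, 8806.36 × 53.69 = 472813.4684 J; 53.69 has 4 s.f., so the result keeps min(5, 4) = 4 s.f.
Rounded to 4 significant figures: 4.728 × 10⁵ J.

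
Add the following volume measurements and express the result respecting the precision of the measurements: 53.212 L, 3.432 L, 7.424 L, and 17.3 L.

53.212 L + 3.432 L + 7.424 L + 17.3 L = 81.368 L.
Addition/subtraction keeps the fewest decimal places: 53.212 → 3 decimal places, 3.432 → 3 decimal places, 7.424 → 3 decimal places, 17.3 → 1 decimal place; limit is 1.
Rounded to 1 decimal place: 81.4 L.

81.4 L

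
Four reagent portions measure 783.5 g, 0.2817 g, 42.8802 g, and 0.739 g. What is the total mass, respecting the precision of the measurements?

783.5 g + 0.2817 g + 42.8802 g + 0.739 g = 827.4009 g.
Addition/subtraction keeps the fewest decimal places: 783.5 → 1 decimal place, 0.2817 → 4 decimal places, 42.8802 → 4 decimal places, 0.739 → 3 decimal places; limit is 1.
Rounded to 1 decimal place: 827.4 g.

827.4 g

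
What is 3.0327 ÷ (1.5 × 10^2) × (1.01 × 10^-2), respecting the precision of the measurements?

3.0327 ÷ (1.5 × 10^2) × (1.01 × 10^-2) = 0.0002042018
Multiplication/division keeps the fewest significant figures: 3.0327 → 5 s.f., 1.5 × 10^2 → 2 s.f., 1.01 × 10^-2 → 3 s.f.; limit is 2.
Rounded to 2 significant figures: 2.0 × 10^-4.

2.0 × 10^-4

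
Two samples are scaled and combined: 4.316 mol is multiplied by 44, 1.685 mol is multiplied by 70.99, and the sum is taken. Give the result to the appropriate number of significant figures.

4.316 × 44 = 189.904 → 1.9 × 10² mol (2 s.f., last digit at the 10^1 place).
1.685 × 70.99 = 119.61815 → 119.6 mol (4 s.f., last digit at the 10^-1 place).
Sum: 309.52215 mol; keep the coarser place, 10^1.
Result: 3.1 × 10² mol.

3.1 × 10² mol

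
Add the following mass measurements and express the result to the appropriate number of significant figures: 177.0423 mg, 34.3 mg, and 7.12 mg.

218.5 mg

177.0423 mg + 34.3 mg + 7.12 mg = 218.4623 mg.
Addition/subtraction keeps the fewest decimal places: 177.0423 → 4 decimal places, 34.3 → 1 decimal place, 7.12 → 2 decimal places; limit is 1.
Rounded to 1 decimal place: 218.5 mg.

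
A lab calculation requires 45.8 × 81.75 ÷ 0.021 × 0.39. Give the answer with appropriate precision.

7.0 × 10^4

45.8 × 81.75 ÷ 0.021 × 0.39 = 69534.2142857…
Multiplication/division keeps the fewest significant figures: 45.8 → 3 s.f., 81.75 → 4 s.f., 0.021 → 2 s.f., 0.39 → 2 s.f.; limit is 2.
Rounded to 2 significant figures: 7.0 × 10^4.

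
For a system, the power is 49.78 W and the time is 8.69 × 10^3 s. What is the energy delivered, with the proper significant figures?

energy delivered = 49.78 W × 8.69 × 10^3 s = 432588.2 J.
49.78 has 4 significant figures; 8.69 × 10^3 has 3.
Division/multiplication keeps the fewest: 3 significant figures.
Rounded: 4.33 × 10^5 J.

4.33 × 10^5 J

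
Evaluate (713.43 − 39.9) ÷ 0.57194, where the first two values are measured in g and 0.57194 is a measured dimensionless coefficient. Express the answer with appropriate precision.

713.43 g − 39.9 g = 673.53 g; the difference is limited to 1 decimal place (4 s.f.).
Carrying full precision, 673.53 ÷ 0.57194 = 1177.62352694… g; 0.57194 has 5 s.f., so the result keeps min(4, 5) = 4 s.f.
Rounded to 4 significant figures: 1178 g.

1178 g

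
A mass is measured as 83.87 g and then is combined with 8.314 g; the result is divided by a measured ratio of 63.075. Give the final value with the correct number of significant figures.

83.87 g + 8.314 g = 92.184 g; the sum is limited to 2 decimal places (4 s.f.).
Carrying full precision, 92.184 ÷ 63.075 = 1.46149821641… g; 63.075 has 5 s.f., so the result keeps min(4, 5) = 4 s.f.
Rounded to 4 significant figures: 1.461 g.

1.461 g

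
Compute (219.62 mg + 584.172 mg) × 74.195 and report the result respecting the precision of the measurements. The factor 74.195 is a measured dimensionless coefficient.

219.62 mg + 584.172 mg = 803.792 mg; the sum is limited to 2 decimal places (5 s.f.).
Carrying full precision, 803.792 × 74.195 = 59637.34744 mg; 74.195 has 5 s.f., so the result keeps min(5, 5) = 5 s.f.
Rounded to 5 significant figures: 59637 mg.

59637 mg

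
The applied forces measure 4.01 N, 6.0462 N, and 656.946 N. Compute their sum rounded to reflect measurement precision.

667.00 N

4.01 N + 6.0462 N + 656.946 N = 667.0022 N.
Addition/subtraction keeps the fewest decimal places: 4.01 → 2 decimal places, 6.0462 → 4 decimal places, 656.946 → 3 decimal places; limit is 2.
Rounded to 2 decimal places: 667.00 N.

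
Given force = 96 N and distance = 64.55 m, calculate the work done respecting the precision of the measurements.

work done = 96 N × 64.55 m = 6196.8 J.
96 has 2 significant figures; 64.55 has 4.
Division/multiplication keeps the fewest: 2 significant figures.
Rounded: 6.2 × 10³ J.

6.2 × 10³ J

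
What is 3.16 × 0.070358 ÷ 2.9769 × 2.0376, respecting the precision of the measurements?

0.152

3.16 × 0.070358 ÷ 2.9769 × 2.0376 = 0.152179185101…
Multiplication/division keeps the fewest significant figures: 3.16 → 3 s.f., 0.070358 → 5 s.f., 2.9769 → 5 s.f., 2.0376 → 5 s.f.; limit is 3.
Rounded to 3 significant figures: 0.152.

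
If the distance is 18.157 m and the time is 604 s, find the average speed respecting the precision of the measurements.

0.0301 m/s

average speed = 18.157 m ÷ 604 s = 0.0300612582781… m/s.
18.157 has 5 significant figures; 604 has 3.
Division/multiplication keeps the fewest: 3 significant figures.
Rounded: 0.0301 m/s.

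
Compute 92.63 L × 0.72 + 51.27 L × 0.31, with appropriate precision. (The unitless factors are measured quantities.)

83 L

92.63 × 0.72 = 66.6936 → 67 L (2 s.f., last digit at the 10^0 place).
51.27 × 0.31 = 15.8937 → 16 L (2 s.f., last digit at the 10^0 place).
Sum: 82.5873 L; keep the coarser place, 10^0.
Result: 83 L.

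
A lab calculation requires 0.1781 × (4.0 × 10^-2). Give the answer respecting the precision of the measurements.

0.0071

0.1781 × (4.0 × 10^-2) = 0.007124
Multiplication/division keeps the fewest significant figures: 0.1781 → 4 s.f., 4.0 × 10^-2 → 2 s.f.; limit is 2.
Rounded to 2 significant figures: 0.0071.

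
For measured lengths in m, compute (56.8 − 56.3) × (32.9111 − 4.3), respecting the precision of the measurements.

1 × 10^1 m²

56.8 − 56.3 = 0.5, limited to 1 d.p. → 1 s.f.; 32.9111 − 4.3 = 28.6111, limited to 1 d.p. → 3 s.f.
Carrying full precision, 0.5 × 28.6111 = 14.30555; keep min(1, 3) = 1 s.f.
Rounded to 1 significant figure: 1 × 10^1 m².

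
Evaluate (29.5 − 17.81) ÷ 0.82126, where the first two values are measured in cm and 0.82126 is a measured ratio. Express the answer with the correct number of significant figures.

29.5 cm − 17.81 cm = 11.69 cm; the difference is limited to 1 decimal place (3 s.f.).
Carrying full precision, 11.69 ÷ 0.82126 = 14.2342254584… cm; 0.82126 has 5 s.f., so the result keeps min(3, 5) = 3 s.f.
Rounded to 3 significant figures: 14.2 cm.

14.2 cm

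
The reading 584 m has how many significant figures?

3

584: every digit is nonzero and significant.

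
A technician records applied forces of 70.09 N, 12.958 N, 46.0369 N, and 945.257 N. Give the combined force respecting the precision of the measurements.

1074.34 N

70.09 N + 12.958 N + 46.0369 N + 945.257 N = 1074.3419 N.
Addition/subtraction keeps the fewest decimal places: 70.09 → 2 decimal places, 12.958 → 3 decimal places, 46.0369 → 4 decimal places, 945.257 → 3 decimal places; limit is 2.
Rounded to 2 decimal places: 1074.34 N.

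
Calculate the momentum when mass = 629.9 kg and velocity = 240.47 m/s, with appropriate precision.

1.515 × 10^5 kg·m/s

momentum = 629.9 kg × 240.47 m/s = 151472.053 kg·m/s.
629.9 has 4 significant figures; 240.47 has 5.
Division/multiplication keeps the fewest: 4 significant figures.
Rounded: 1.515 × 10^5 kg·m/s.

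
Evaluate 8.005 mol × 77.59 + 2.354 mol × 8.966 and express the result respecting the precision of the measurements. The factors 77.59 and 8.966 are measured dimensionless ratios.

8.005 × 77.59 = 621.10795 → 621.1 mol (4 s.f., last digit at the 10^-1 place).
2.354 × 8.966 = 21.105964 → 21.11 mol (4 s.f., last digit at the 10^-2 place).
Sum: 642.213914 mol; keep the coarser place, 10^-1.
Result: 642.2 mol.

642.2 mol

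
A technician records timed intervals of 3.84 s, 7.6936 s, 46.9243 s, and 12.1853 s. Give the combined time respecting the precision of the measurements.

3.84 s + 7.6936 s + 46.9243 s + 12.1853 s = 70.6432 s.
Addition/subtraction keeps the fewest decimal places: 3.84 → 2 decimal places, 7.6936 → 4 decimal places, 46.9243 → 4 decimal places, 12.1853 → 4 decimal places; limit is 2.
Rounded to 2 decimal places: 70.64 s.

70.64 s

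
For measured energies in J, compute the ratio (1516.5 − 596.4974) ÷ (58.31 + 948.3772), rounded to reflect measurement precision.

0.9139

1516.5 − 596.4974 = 920.0026, limited to 1 d.p. → 4 s.f.; 58.31 + 948.3772 = 1006.6872, limited to 2 d.p. → 6 s.f.
Carrying full precision, 920.0026 ÷ 1006.6872 = 0.91389122659…; keep min(4, 6) = 4 s.f.
Rounded to 4 significant figures: 0.9139.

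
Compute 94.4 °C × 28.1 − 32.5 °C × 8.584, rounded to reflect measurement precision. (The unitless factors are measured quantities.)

2.37 × 10^3 °C

94.4 × 28.1 = 2652.64 → 2.65 × 10^3 °C (3 s.f., last digit at the 10^1 place).
32.5 × 8.584 = 278.98 → 279 °C (3 s.f., last digit at the 10^0 place).
Difference: 2373.66 °C; keep the coarser place, 10^1.
Result: 2.37 × 10^3 °C.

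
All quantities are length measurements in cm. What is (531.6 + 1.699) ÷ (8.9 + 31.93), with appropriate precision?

531.6 + 1.699 = 533.299, limited to 1 d.p. → 4 s.f.; 8.9 + 31.93 = 40.83, limited to 1 d.p. → 3 s.f.
Carrying full precision, 533.299 ÷ 40.83 = 13.0614499143…; keep min(4, 3) = 3 s.f.
Rounded to 3 significant figures: 13.1.

13.1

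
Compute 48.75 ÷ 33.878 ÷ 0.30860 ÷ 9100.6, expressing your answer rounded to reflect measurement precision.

48.75 ÷ 33.878 ÷ 0.30860 ÷ 9100.6 = 0.000512378512381…
Multiplication/division keeps the fewest significant figures: 48.75 → 4 s.f., 33.878 → 5 s.f., 0.30860 → 5 s.f., 9100.6 → 5 s.f.; limit is 4.
Rounded to 4 significant figures: 5.124 × 10⁻⁴.

5.124 × 10⁻⁴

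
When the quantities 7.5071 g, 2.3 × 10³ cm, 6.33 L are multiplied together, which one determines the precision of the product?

2.3 × 10³ cm

7.5071 g → 5 s.f.; 2.3 × 10³ cm → 2 s.f.; 6.33 L → 3 s.f.
The fewest is 2 significant figures, from 2.3 × 10³ cm.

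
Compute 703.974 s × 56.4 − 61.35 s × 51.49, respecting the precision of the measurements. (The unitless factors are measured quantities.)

703.974 × 56.4 = 39704.1336 → 3.97 × 10⁴ s (3 s.f., last digit at the 10^2 place).
61.35 × 51.49 = 3158.9115 → 3159 s (4 s.f., last digit at the 10^0 place).
Difference: 36545.2221 s; keep the coarser place, 10^2.
Result: 3.65 × 10⁴ s.

3.65 × 10⁴ s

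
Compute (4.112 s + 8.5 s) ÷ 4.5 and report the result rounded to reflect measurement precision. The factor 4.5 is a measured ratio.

2.8 s

4.112 s + 8.5 s = 12.612 s; the sum is limited to 1 decimal place (3 s.f.).
Carrying full precision, 12.612 ÷ 4.5 = 2.80266666667… s; 4.5 has 2 s.f., so the result keeps min(3, 2) = 2 s.f.
Rounded to 2 significant figures: 2.8 s.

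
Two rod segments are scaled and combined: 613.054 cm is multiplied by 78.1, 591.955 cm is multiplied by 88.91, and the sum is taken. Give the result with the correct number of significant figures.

1.005 × 10⁵ cm

613.054 × 78.1 = 47879.5174 → 4.79 × 10⁴ cm (3 s.f., last digit at the 10^2 place).
591.955 × 88.91 = 52630.71905 → 5.263 × 10⁴ cm (4 s.f., last digit at the 10^1 place).
Sum: 100510.23645 cm; keep the coarser place, 10^2.
Result: 1.005 × 10⁵ cm.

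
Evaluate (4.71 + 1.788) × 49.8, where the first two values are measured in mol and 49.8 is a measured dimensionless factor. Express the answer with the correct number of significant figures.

4.71 mol + 1.788 mol = 6.498 mol; the sum is limited to 2 decimal places (3 s.f.).
Carrying full precision, 6.498 × 49.8 = 323.6004 mol; 49.8 has 3 s.f., so the result keeps min(3, 3) = 3 s.f.
Rounded to 3 significant figures: 324 mol.

324 mol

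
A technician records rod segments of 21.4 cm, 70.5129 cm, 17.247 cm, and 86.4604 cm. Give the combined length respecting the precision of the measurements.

195.6 cm

21.4 cm + 70.5129 cm + 17.247 cm + 86.4604 cm = 195.6203 cm.
Addition/subtraction keeps the fewest decimal places: 21.4 → 1 decimal place, 70.5129 → 4 decimal places, 17.247 → 3 decimal places, 86.4604 → 4 decimal places; limit is 1.
Rounded to 1 decimal place: 195.6 cm.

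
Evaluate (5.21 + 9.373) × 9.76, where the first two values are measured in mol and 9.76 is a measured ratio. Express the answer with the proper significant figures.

5.21 mol + 9.373 mol = 14.583 mol; the sum is limited to 2 decimal places (4 s.f.).
Carrying full precision, 14.583 × 9.76 = 142.33008 mol; 9.76 has 3 s.f., so the result keeps min(4, 3) = 3 s.f.
Rounded to 3 significant figures: 142 mol.

142 mol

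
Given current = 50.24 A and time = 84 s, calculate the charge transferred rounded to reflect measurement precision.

4.2 × 10^3 C

charge transferred = 50.24 A × 84 s = 4220.16 C.
50.24 has 4 significant figures; 84 has 2.
Division/multiplication keeps the fewest: 2 significant figures.
Rounded: 4.2 × 10^3 C.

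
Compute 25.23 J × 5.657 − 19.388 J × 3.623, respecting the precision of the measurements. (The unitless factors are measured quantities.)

25.23 × 5.657 = 142.72611 → 142.7 J (4 s.f., last digit at the 10^-1 place).
19.388 × 3.623 = 70.242724 → 70.24 J (4 s.f., last digit at the 10^-2 place).
Difference: 72.483386 J; keep the coarser place, 10^-1.
Result: 72.5 J.

72.5 J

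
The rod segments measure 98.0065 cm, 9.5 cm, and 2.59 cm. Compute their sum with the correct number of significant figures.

110.1 cm

98.0065 cm + 9.5 cm + 2.59 cm = 110.0965 cm.
Addition/subtraction keeps the fewest decimal places: 98.0065 → 4 decimal places, 9.5 → 1 decimal place, 2.59 → 2 decimal places; limit is 1.
Rounded to 1 decimal place: 110.1 cm.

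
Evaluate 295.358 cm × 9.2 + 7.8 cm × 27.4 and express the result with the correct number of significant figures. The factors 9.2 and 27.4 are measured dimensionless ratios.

2.9 × 10³ cm

295.358 × 9.2 = 2717.2936 → 2.7 × 10³ cm (2 s.f., last digit at the 10^2 place).
7.8 × 27.4 = 213.72 → 2.1 × 10² cm (2 s.f., last digit at the 10^1 place).
Sum: 2931.0136 cm; keep the coarser place, 10^2.
Result: 2.9 × 10³ cm.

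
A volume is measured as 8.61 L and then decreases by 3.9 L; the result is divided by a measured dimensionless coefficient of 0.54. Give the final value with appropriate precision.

8.7 L

8.61 L − 3.9 L = 4.71 L; the difference is limited to 1 decimal place (2 s.f.).
Carrying full precision, 4.71 ÷ 0.54 = 8.72222222222… L; 0.54 has 2 s.f., so the result keeps min(2, 2) = 2 s.f.
Rounded to 2 significant figures: 8.7 L.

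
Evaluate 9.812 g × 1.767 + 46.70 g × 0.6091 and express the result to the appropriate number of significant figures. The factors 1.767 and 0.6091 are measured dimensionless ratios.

9.812 × 1.767 = 17.337804 → 17.34 g (4 s.f., last digit at the 10^-2 place).
46.70 × 0.6091 = 28.44497 → 28.44 g (4 s.f., last digit at the 10^-2 place).
Sum: 45.782774 g; keep the coarser place, 10^-2.
Result: 45.78 g.

45.78 g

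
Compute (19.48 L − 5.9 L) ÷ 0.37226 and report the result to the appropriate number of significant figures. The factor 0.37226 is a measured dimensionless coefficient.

19.48 L − 5.9 L = 13.58 L; the difference is limited to 1 decimal place (3 s.f.).
Carrying full precision, 13.58 ÷ 0.37226 = 36.479879654… L; 0.37226 has 5 s.f., so the result keeps min(3, 5) = 3 s.f.
Rounded to 3 significant figures: 36.5 L.

36.5 L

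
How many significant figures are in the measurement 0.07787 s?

4

0.07787: leading zeros are not significant.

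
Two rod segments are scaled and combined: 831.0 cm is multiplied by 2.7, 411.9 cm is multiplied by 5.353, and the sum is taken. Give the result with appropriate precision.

831.0 × 2.7 = 2243.7 → 2.2 × 10^3 cm (2 s.f., last digit at the 10^2 place).
411.9 × 5.353 = 2204.9007 → 2205 cm (4 s.f., last digit at the 10^0 place).
Sum: 4448.6007 cm; keep the coarser place, 10^2.
Result: 4.4 × 10^3 cm.

4.4 × 10^3 cm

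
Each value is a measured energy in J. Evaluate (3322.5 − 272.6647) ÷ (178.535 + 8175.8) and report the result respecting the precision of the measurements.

0.36506

3322.5 − 272.6647 = 3049.8353, limited to 1 d.p. → 5 s.f.; 178.535 + 8175.8 = 8354.335, limited to 1 d.p. → 5 s.f.
Carrying full precision, 3049.8353 ÷ 8354.335 = 0.365060211256…; keep min(5, 5) = 5 s.f.
Rounded to 5 significant figures: 0.36506.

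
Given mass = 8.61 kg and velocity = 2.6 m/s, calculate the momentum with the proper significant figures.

momentum = 8.61 kg × 2.6 m/s = 22.386 kg·m/s.
8.61 has 3 significant figures; 2.6 has 2.
Division/multiplication keeps the fewest: 2 significant figures.
Rounded: 22 kg·m/s.

22 kg·m/s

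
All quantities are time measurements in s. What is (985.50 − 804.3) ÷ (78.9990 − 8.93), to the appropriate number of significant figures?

2.586

985.50 − 804.3 = 181.20, limited to 1 d.p. → 4 s.f.; 78.9990 − 8.93 = 70.0690, limited to 2 d.p. → 4 s.f.
Carrying full precision, 181.20 ÷ 70.0690 = 2.5860223494…; keep min(4, 4) = 4 s.f.
Rounded to 4 significant figures: 2.586.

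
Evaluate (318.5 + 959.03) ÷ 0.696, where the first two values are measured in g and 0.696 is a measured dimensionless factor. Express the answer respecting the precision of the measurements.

1.84 × 10^3 g

318.5 g + 959.03 g = 1277.53 g; the sum is limited to 1 decimal place (5 s.f.).
Carrying full precision, 1277.53 ÷ 0.696 = 1835.5316092… g; 0.696 has 3 s.f., so the result keeps min(5, 3) = 3 s.f.
Rounded to 3 significant figures: 1.84 × 10^3 g.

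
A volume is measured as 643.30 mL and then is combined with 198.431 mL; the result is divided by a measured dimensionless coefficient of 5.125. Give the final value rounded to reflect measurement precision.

164.2 mL

643.30 mL + 198.431 mL = 841.731 mL; the sum is limited to 2 decimal places (5 s.f.).
Carrying full precision, 841.731 ÷ 5.125 = 164.240195122… mL; 5.125 has 4 s.f., so the result keeps min(5, 4) = 4 s.f.
Rounded to 4 significant figures: 164.2 mL.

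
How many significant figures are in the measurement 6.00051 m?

6.00051: zeros between nonzero digits are significant.

6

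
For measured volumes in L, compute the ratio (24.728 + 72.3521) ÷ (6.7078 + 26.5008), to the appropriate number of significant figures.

24.728 + 72.3521 = 97.0801, limited to 3 d.p. → 5 s.f.; 6.7078 + 26.5008 = 33.2086, limited to 4 d.p. → 6 s.f.
Carrying full precision, 97.0801 ÷ 33.2086 = 2.92334214631…; keep min(5, 6) = 5 s.f.
Rounded to 5 significant figures: 2.9233.

2.9233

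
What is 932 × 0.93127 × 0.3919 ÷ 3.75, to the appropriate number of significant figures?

90.7

932 × 0.93127 × 0.3919 ÷ 3.75 = 90.7058966709…
Multiplication/division keeps the fewest significant figures: 932 → 3 s.f., 0.93127 → 5 s.f., 0.3919 → 4 s.f., 3.75 → 3 s.f.; limit is 3.
Rounded to 3 significant figures: 90.7.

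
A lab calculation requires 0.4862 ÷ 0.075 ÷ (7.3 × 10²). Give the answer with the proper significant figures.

0.0089

0.4862 ÷ 0.075 ÷ (7.3 × 10²) = 0.0088803652968…
Multiplication/division keeps the fewest significant figures: 0.4862 → 4 s.f., 0.075 → 2 s.f., 7.3 × 10² → 2 s.f.; limit is 2.
Rounded to 2 significant figures: 0.0089.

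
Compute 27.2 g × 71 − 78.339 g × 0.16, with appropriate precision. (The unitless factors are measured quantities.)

1.9 × 10^3 g

27.2 × 71 = 1931.2 → 1.9 × 10^3 g (2 s.f., last digit at the 10^2 place).
78.339 × 0.16 = 12.53424 → 13 g (2 s.f., last digit at the 10^0 place).
Difference: 1918.66576 g; keep the coarser place, 10^2.
Result: 1.9 × 10^3 g.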